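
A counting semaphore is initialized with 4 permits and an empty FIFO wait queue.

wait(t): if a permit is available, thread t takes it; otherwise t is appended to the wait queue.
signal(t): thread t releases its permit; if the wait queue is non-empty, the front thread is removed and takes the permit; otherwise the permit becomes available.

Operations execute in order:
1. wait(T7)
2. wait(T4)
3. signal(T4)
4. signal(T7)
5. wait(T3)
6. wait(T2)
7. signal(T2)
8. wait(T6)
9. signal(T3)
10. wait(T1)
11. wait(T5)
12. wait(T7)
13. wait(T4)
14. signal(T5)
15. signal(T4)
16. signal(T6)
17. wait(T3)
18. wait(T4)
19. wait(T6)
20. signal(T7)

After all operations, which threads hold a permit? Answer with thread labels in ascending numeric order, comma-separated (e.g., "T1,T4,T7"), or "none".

Answer: T1,T3,T4,T6

Derivation:
Step 1: wait(T7) -> count=3 queue=[] holders={T7}
Step 2: wait(T4) -> count=2 queue=[] holders={T4,T7}
Step 3: signal(T4) -> count=3 queue=[] holders={T7}
Step 4: signal(T7) -> count=4 queue=[] holders={none}
Step 5: wait(T3) -> count=3 queue=[] holders={T3}
Step 6: wait(T2) -> count=2 queue=[] holders={T2,T3}
Step 7: signal(T2) -> count=3 queue=[] holders={T3}
Step 8: wait(T6) -> count=2 queue=[] holders={T3,T6}
Step 9: signal(T3) -> count=3 queue=[] holders={T6}
Step 10: wait(T1) -> count=2 queue=[] holders={T1,T6}
Step 11: wait(T5) -> count=1 queue=[] holders={T1,T5,T6}
Step 12: wait(T7) -> count=0 queue=[] holders={T1,T5,T6,T7}
Step 13: wait(T4) -> count=0 queue=[T4] holders={T1,T5,T6,T7}
Step 14: signal(T5) -> count=0 queue=[] holders={T1,T4,T6,T7}
Step 15: signal(T4) -> count=1 queue=[] holders={T1,T6,T7}
Step 16: signal(T6) -> count=2 queue=[] holders={T1,T7}
Step 17: wait(T3) -> count=1 queue=[] holders={T1,T3,T7}
Step 18: wait(T4) -> count=0 queue=[] holders={T1,T3,T4,T7}
Step 19: wait(T6) -> count=0 queue=[T6] holders={T1,T3,T4,T7}
Step 20: signal(T7) -> count=0 queue=[] holders={T1,T3,T4,T6}
Final holders: T1,T3,T4,T6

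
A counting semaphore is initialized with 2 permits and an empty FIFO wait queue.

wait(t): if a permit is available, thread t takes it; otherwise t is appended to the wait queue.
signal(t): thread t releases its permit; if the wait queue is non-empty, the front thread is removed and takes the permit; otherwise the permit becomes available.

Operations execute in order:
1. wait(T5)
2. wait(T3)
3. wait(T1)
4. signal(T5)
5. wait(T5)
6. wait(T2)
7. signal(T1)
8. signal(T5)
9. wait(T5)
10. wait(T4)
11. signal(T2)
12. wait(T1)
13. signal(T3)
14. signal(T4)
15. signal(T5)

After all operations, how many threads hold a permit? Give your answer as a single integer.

Step 1: wait(T5) -> count=1 queue=[] holders={T5}
Step 2: wait(T3) -> count=0 queue=[] holders={T3,T5}
Step 3: wait(T1) -> count=0 queue=[T1] holders={T3,T5}
Step 4: signal(T5) -> count=0 queue=[] holders={T1,T3}
Step 5: wait(T5) -> count=0 queue=[T5] holders={T1,T3}
Step 6: wait(T2) -> count=0 queue=[T5,T2] holders={T1,T3}
Step 7: signal(T1) -> count=0 queue=[T2] holders={T3,T5}
Step 8: signal(T5) -> count=0 queue=[] holders={T2,T3}
Step 9: wait(T5) -> count=0 queue=[T5] holders={T2,T3}
Step 10: wait(T4) -> count=0 queue=[T5,T4] holders={T2,T3}
Step 11: signal(T2) -> count=0 queue=[T4] holders={T3,T5}
Step 12: wait(T1) -> count=0 queue=[T4,T1] holders={T3,T5}
Step 13: signal(T3) -> count=0 queue=[T1] holders={T4,T5}
Step 14: signal(T4) -> count=0 queue=[] holders={T1,T5}
Step 15: signal(T5) -> count=1 queue=[] holders={T1}
Final holders: {T1} -> 1 thread(s)

Answer: 1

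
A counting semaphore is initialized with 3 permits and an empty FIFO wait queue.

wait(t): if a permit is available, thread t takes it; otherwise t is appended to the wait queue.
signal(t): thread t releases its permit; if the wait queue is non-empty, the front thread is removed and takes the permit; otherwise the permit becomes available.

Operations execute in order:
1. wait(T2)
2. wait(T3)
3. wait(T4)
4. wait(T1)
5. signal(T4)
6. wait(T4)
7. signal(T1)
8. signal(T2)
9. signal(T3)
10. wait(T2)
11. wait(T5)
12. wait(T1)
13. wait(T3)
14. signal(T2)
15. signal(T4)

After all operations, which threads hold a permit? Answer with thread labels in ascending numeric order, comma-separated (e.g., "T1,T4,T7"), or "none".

Answer: T1,T3,T5

Derivation:
Step 1: wait(T2) -> count=2 queue=[] holders={T2}
Step 2: wait(T3) -> count=1 queue=[] holders={T2,T3}
Step 3: wait(T4) -> count=0 queue=[] holders={T2,T3,T4}
Step 4: wait(T1) -> count=0 queue=[T1] holders={T2,T3,T4}
Step 5: signal(T4) -> count=0 queue=[] holders={T1,T2,T3}
Step 6: wait(T4) -> count=0 queue=[T4] holders={T1,T2,T3}
Step 7: signal(T1) -> count=0 queue=[] holders={T2,T3,T4}
Step 8: signal(T2) -> count=1 queue=[] holders={T3,T4}
Step 9: signal(T3) -> count=2 queue=[] holders={T4}
Step 10: wait(T2) -> count=1 queue=[] holders={T2,T4}
Step 11: wait(T5) -> count=0 queue=[] holders={T2,T4,T5}
Step 12: wait(T1) -> count=0 queue=[T1] holders={T2,T4,T5}
Step 13: wait(T3) -> count=0 queue=[T1,T3] holders={T2,T4,T5}
Step 14: signal(T2) -> count=0 queue=[T3] holders={T1,T4,T5}
Step 15: signal(T4) -> count=0 queue=[] holders={T1,T3,T5}
Final holders: T1,T3,T5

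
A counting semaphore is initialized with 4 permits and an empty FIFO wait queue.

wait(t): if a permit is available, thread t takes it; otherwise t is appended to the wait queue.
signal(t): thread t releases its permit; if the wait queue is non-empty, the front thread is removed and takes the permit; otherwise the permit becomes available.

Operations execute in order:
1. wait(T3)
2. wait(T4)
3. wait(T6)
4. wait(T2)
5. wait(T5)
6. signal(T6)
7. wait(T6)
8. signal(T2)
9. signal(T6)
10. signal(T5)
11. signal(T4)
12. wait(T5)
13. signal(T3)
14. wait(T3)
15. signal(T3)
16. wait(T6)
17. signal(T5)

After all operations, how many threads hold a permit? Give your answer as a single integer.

Step 1: wait(T3) -> count=3 queue=[] holders={T3}
Step 2: wait(T4) -> count=2 queue=[] holders={T3,T4}
Step 3: wait(T6) -> count=1 queue=[] holders={T3,T4,T6}
Step 4: wait(T2) -> count=0 queue=[] holders={T2,T3,T4,T6}
Step 5: wait(T5) -> count=0 queue=[T5] holders={T2,T3,T4,T6}
Step 6: signal(T6) -> count=0 queue=[] holders={T2,T3,T4,T5}
Step 7: wait(T6) -> count=0 queue=[T6] holders={T2,T3,T4,T5}
Step 8: signal(T2) -> count=0 queue=[] holders={T3,T4,T5,T6}
Step 9: signal(T6) -> count=1 queue=[] holders={T3,T4,T5}
Step 10: signal(T5) -> count=2 queue=[] holders={T3,T4}
Step 11: signal(T4) -> count=3 queue=[] holders={T3}
Step 12: wait(T5) -> count=2 queue=[] holders={T3,T5}
Step 13: signal(T3) -> count=3 queue=[] holders={T5}
Step 14: wait(T3) -> count=2 queue=[] holders={T3,T5}
Step 15: signal(T3) -> count=3 queue=[] holders={T5}
Step 16: wait(T6) -> count=2 queue=[] holders={T5,T6}
Step 17: signal(T5) -> count=3 queue=[] holders={T6}
Final holders: {T6} -> 1 thread(s)

Answer: 1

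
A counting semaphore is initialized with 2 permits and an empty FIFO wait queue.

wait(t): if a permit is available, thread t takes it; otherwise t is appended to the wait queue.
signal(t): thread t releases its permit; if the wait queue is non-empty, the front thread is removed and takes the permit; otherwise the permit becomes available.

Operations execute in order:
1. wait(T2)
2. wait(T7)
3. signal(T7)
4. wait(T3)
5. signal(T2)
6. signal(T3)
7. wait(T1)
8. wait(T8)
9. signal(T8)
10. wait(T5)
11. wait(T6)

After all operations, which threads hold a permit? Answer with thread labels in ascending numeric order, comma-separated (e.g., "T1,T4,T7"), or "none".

Answer: T1,T5

Derivation:
Step 1: wait(T2) -> count=1 queue=[] holders={T2}
Step 2: wait(T7) -> count=0 queue=[] holders={T2,T7}
Step 3: signal(T7) -> count=1 queue=[] holders={T2}
Step 4: wait(T3) -> count=0 queue=[] holders={T2,T3}
Step 5: signal(T2) -> count=1 queue=[] holders={T3}
Step 6: signal(T3) -> count=2 queue=[] holders={none}
Step 7: wait(T1) -> count=1 queue=[] holders={T1}
Step 8: wait(T8) -> count=0 queue=[] holders={T1,T8}
Step 9: signal(T8) -> count=1 queue=[] holders={T1}
Step 10: wait(T5) -> count=0 queue=[] holders={T1,T5}
Step 11: wait(T6) -> count=0 queue=[T6] holders={T1,T5}
Final holders: T1,T5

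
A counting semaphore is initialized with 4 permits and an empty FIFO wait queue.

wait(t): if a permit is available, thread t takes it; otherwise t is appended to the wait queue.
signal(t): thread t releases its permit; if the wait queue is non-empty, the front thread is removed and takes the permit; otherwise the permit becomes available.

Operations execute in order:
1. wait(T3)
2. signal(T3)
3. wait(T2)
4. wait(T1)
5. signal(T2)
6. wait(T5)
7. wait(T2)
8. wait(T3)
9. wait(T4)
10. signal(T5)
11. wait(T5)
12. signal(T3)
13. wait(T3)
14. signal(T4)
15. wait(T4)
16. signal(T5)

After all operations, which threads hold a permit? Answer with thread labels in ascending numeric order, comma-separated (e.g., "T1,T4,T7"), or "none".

Step 1: wait(T3) -> count=3 queue=[] holders={T3}
Step 2: signal(T3) -> count=4 queue=[] holders={none}
Step 3: wait(T2) -> count=3 queue=[] holders={T2}
Step 4: wait(T1) -> count=2 queue=[] holders={T1,T2}
Step 5: signal(T2) -> count=3 queue=[] holders={T1}
Step 6: wait(T5) -> count=2 queue=[] holders={T1,T5}
Step 7: wait(T2) -> count=1 queue=[] holders={T1,T2,T5}
Step 8: wait(T3) -> count=0 queue=[] holders={T1,T2,T3,T5}
Step 9: wait(T4) -> count=0 queue=[T4] holders={T1,T2,T3,T5}
Step 10: signal(T5) -> count=0 queue=[] holders={T1,T2,T3,T4}
Step 11: wait(T5) -> count=0 queue=[T5] holders={T1,T2,T3,T4}
Step 12: signal(T3) -> count=0 queue=[] holders={T1,T2,T4,T5}
Step 13: wait(T3) -> count=0 queue=[T3] holders={T1,T2,T4,T5}
Step 14: signal(T4) -> count=0 queue=[] holders={T1,T2,T3,T5}
Step 15: wait(T4) -> count=0 queue=[T4] holders={T1,T2,T3,T5}
Step 16: signal(T5) -> count=0 queue=[] holders={T1,T2,T3,T4}
Final holders: T1,T2,T3,T4

Answer: T1,T2,T3,T4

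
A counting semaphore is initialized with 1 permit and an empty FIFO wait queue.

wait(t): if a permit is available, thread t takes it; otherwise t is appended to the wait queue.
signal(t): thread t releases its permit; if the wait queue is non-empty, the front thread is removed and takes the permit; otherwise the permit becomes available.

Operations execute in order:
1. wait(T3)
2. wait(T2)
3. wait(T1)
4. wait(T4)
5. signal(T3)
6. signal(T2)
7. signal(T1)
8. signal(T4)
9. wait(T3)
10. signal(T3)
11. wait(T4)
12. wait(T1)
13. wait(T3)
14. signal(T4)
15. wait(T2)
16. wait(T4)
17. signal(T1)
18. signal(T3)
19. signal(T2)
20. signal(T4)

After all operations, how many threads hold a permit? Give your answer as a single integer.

Answer: 0

Derivation:
Step 1: wait(T3) -> count=0 queue=[] holders={T3}
Step 2: wait(T2) -> count=0 queue=[T2] holders={T3}
Step 3: wait(T1) -> count=0 queue=[T2,T1] holders={T3}
Step 4: wait(T4) -> count=0 queue=[T2,T1,T4] holders={T3}
Step 5: signal(T3) -> count=0 queue=[T1,T4] holders={T2}
Step 6: signal(T2) -> count=0 queue=[T4] holders={T1}
Step 7: signal(T1) -> count=0 queue=[] holders={T4}
Step 8: signal(T4) -> count=1 queue=[] holders={none}
Step 9: wait(T3) -> count=0 queue=[] holders={T3}
Step 10: signal(T3) -> count=1 queue=[] holders={none}
Step 11: wait(T4) -> count=0 queue=[] holders={T4}
Step 12: wait(T1) -> count=0 queue=[T1] holders={T4}
Step 13: wait(T3) -> count=0 queue=[T1,T3] holders={T4}
Step 14: signal(T4) -> count=0 queue=[T3] holders={T1}
Step 15: wait(T2) -> count=0 queue=[T3,T2] holders={T1}
Step 16: wait(T4) -> count=0 queue=[T3,T2,T4] holders={T1}
Step 17: signal(T1) -> count=0 queue=[T2,T4] holders={T3}
Step 18: signal(T3) -> count=0 queue=[T4] holders={T2}
Step 19: signal(T2) -> count=0 queue=[] holders={T4}
Step 20: signal(T4) -> count=1 queue=[] holders={none}
Final holders: {none} -> 0 thread(s)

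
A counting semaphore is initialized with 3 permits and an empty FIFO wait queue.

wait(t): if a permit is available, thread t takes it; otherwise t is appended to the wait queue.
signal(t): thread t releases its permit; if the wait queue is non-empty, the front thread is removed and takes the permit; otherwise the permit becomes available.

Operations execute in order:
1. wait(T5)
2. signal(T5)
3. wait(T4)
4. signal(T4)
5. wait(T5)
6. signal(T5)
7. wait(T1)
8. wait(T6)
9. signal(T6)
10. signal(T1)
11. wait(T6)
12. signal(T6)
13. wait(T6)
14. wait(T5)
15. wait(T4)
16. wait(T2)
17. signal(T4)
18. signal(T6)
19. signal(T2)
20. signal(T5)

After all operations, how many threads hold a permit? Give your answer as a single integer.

Answer: 0

Derivation:
Step 1: wait(T5) -> count=2 queue=[] holders={T5}
Step 2: signal(T5) -> count=3 queue=[] holders={none}
Step 3: wait(T4) -> count=2 queue=[] holders={T4}
Step 4: signal(T4) -> count=3 queue=[] holders={none}
Step 5: wait(T5) -> count=2 queue=[] holders={T5}
Step 6: signal(T5) -> count=3 queue=[] holders={none}
Step 7: wait(T1) -> count=2 queue=[] holders={T1}
Step 8: wait(T6) -> count=1 queue=[] holders={T1,T6}
Step 9: signal(T6) -> count=2 queue=[] holders={T1}
Step 10: signal(T1) -> count=3 queue=[] holders={none}
Step 11: wait(T6) -> count=2 queue=[] holders={T6}
Step 12: signal(T6) -> count=3 queue=[] holders={none}
Step 13: wait(T6) -> count=2 queue=[] holders={T6}
Step 14: wait(T5) -> count=1 queue=[] holders={T5,T6}
Step 15: wait(T4) -> count=0 queue=[] holders={T4,T5,T6}
Step 16: wait(T2) -> count=0 queue=[T2] holders={T4,T5,T6}
Step 17: signal(T4) -> count=0 queue=[] holders={T2,T5,T6}
Step 18: signal(T6) -> count=1 queue=[] holders={T2,T5}
Step 19: signal(T2) -> count=2 queue=[] holders={T5}
Step 20: signal(T5) -> count=3 queue=[] holders={none}
Final holders: {none} -> 0 thread(s)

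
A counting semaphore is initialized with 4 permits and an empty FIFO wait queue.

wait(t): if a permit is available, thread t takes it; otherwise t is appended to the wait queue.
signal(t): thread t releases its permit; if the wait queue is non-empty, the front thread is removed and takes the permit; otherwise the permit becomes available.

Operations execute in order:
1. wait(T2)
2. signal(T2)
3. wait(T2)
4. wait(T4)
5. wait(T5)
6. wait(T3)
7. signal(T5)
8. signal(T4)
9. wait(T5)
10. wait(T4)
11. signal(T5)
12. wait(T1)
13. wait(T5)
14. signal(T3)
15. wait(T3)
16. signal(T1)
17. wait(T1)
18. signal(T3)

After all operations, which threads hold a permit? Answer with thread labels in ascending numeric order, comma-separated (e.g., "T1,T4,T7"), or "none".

Answer: T1,T2,T4,T5

Derivation:
Step 1: wait(T2) -> count=3 queue=[] holders={T2}
Step 2: signal(T2) -> count=4 queue=[] holders={none}
Step 3: wait(T2) -> count=3 queue=[] holders={T2}
Step 4: wait(T4) -> count=2 queue=[] holders={T2,T4}
Step 5: wait(T5) -> count=1 queue=[] holders={T2,T4,T5}
Step 6: wait(T3) -> count=0 queue=[] holders={T2,T3,T4,T5}
Step 7: signal(T5) -> count=1 queue=[] holders={T2,T3,T4}
Step 8: signal(T4) -> count=2 queue=[] holders={T2,T3}
Step 9: wait(T5) -> count=1 queue=[] holders={T2,T3,T5}
Step 10: wait(T4) -> count=0 queue=[] holders={T2,T3,T4,T5}
Step 11: signal(T5) -> count=1 queue=[] holders={T2,T3,T4}
Step 12: wait(T1) -> count=0 queue=[] holders={T1,T2,T3,T4}
Step 13: wait(T5) -> count=0 queue=[T5] holders={T1,T2,T3,T4}
Step 14: signal(T3) -> count=0 queue=[] holders={T1,T2,T4,T5}
Step 15: wait(T3) -> count=0 queue=[T3] holders={T1,T2,T4,T5}
Step 16: signal(T1) -> count=0 queue=[] holders={T2,T3,T4,T5}
Step 17: wait(T1) -> count=0 queue=[T1] holders={T2,T3,T4,T5}
Step 18: signal(T3) -> count=0 queue=[] holders={T1,T2,T4,T5}
Final holders: T1,T2,T4,T5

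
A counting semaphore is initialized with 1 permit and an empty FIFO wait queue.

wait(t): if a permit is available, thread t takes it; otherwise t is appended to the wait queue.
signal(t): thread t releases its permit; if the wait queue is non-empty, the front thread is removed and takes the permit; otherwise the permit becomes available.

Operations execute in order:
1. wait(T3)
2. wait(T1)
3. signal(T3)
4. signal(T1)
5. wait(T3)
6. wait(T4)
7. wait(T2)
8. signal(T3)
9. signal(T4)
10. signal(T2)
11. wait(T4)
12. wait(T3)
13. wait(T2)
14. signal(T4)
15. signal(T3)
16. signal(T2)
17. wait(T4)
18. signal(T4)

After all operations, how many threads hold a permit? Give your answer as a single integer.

Step 1: wait(T3) -> count=0 queue=[] holders={T3}
Step 2: wait(T1) -> count=0 queue=[T1] holders={T3}
Step 3: signal(T3) -> count=0 queue=[] holders={T1}
Step 4: signal(T1) -> count=1 queue=[] holders={none}
Step 5: wait(T3) -> count=0 queue=[] holders={T3}
Step 6: wait(T4) -> count=0 queue=[T4] holders={T3}
Step 7: wait(T2) -> count=0 queue=[T4,T2] holders={T3}
Step 8: signal(T3) -> count=0 queue=[T2] holders={T4}
Step 9: signal(T4) -> count=0 queue=[] holders={T2}
Step 10: signal(T2) -> count=1 queue=[] holders={none}
Step 11: wait(T4) -> count=0 queue=[] holders={T4}
Step 12: wait(T3) -> count=0 queue=[T3] holders={T4}
Step 13: wait(T2) -> count=0 queue=[T3,T2] holders={T4}
Step 14: signal(T4) -> count=0 queue=[T2] holders={T3}
Step 15: signal(T3) -> count=0 queue=[] holders={T2}
Step 16: signal(T2) -> count=1 queue=[] holders={none}
Step 17: wait(T4) -> count=0 queue=[] holders={T4}
Step 18: signal(T4) -> count=1 queue=[] holders={none}
Final holders: {none} -> 0 thread(s)

Answer: 0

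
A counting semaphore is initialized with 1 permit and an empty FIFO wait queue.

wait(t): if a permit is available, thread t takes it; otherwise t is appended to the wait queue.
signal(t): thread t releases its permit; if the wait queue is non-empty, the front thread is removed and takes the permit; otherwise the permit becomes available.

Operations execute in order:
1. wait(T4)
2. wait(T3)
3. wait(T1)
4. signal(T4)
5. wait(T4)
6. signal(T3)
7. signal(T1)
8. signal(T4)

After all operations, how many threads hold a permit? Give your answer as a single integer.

Step 1: wait(T4) -> count=0 queue=[] holders={T4}
Step 2: wait(T3) -> count=0 queue=[T3] holders={T4}
Step 3: wait(T1) -> count=0 queue=[T3,T1] holders={T4}
Step 4: signal(T4) -> count=0 queue=[T1] holders={T3}
Step 5: wait(T4) -> count=0 queue=[T1,T4] holders={T3}
Step 6: signal(T3) -> count=0 queue=[T4] holders={T1}
Step 7: signal(T1) -> count=0 queue=[] holders={T4}
Step 8: signal(T4) -> count=1 queue=[] holders={none}
Final holders: {none} -> 0 thread(s)

Answer: 0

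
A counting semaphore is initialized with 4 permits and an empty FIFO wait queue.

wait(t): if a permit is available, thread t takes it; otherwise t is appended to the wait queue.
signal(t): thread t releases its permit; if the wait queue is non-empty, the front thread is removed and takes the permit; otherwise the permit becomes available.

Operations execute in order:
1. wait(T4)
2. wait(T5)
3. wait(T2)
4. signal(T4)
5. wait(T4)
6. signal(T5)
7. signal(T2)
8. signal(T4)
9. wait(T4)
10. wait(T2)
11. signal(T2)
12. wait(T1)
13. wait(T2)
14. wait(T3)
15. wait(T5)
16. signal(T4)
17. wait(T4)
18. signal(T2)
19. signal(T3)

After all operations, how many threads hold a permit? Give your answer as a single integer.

Answer: 3

Derivation:
Step 1: wait(T4) -> count=3 queue=[] holders={T4}
Step 2: wait(T5) -> count=2 queue=[] holders={T4,T5}
Step 3: wait(T2) -> count=1 queue=[] holders={T2,T4,T5}
Step 4: signal(T4) -> count=2 queue=[] holders={T2,T5}
Step 5: wait(T4) -> count=1 queue=[] holders={T2,T4,T5}
Step 6: signal(T5) -> count=2 queue=[] holders={T2,T4}
Step 7: signal(T2) -> count=3 queue=[] holders={T4}
Step 8: signal(T4) -> count=4 queue=[] holders={none}
Step 9: wait(T4) -> count=3 queue=[] holders={T4}
Step 10: wait(T2) -> count=2 queue=[] holders={T2,T4}
Step 11: signal(T2) -> count=3 queue=[] holders={T4}
Step 12: wait(T1) -> count=2 queue=[] holders={T1,T4}
Step 13: wait(T2) -> count=1 queue=[] holders={T1,T2,T4}
Step 14: wait(T3) -> count=0 queue=[] holders={T1,T2,T3,T4}
Step 15: wait(T5) -> count=0 queue=[T5] holders={T1,T2,T3,T4}
Step 16: signal(T4) -> count=0 queue=[] holders={T1,T2,T3,T5}
Step 17: wait(T4) -> count=0 queue=[T4] holders={T1,T2,T3,T5}
Step 18: signal(T2) -> count=0 queue=[] holders={T1,T3,T4,T5}
Step 19: signal(T3) -> count=1 queue=[] holders={T1,T4,T5}
Final holders: {T1,T4,T5} -> 3 thread(s)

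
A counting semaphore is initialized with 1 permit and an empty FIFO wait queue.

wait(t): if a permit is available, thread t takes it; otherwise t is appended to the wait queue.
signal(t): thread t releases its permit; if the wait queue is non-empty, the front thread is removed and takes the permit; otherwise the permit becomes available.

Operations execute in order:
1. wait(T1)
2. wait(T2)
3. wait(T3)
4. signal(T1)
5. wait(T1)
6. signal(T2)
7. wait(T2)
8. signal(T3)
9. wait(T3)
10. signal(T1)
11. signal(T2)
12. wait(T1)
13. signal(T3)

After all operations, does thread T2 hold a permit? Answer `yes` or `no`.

Step 1: wait(T1) -> count=0 queue=[] holders={T1}
Step 2: wait(T2) -> count=0 queue=[T2] holders={T1}
Step 3: wait(T3) -> count=0 queue=[T2,T3] holders={T1}
Step 4: signal(T1) -> count=0 queue=[T3] holders={T2}
Step 5: wait(T1) -> count=0 queue=[T3,T1] holders={T2}
Step 6: signal(T2) -> count=0 queue=[T1] holders={T3}
Step 7: wait(T2) -> count=0 queue=[T1,T2] holders={T3}
Step 8: signal(T3) -> count=0 queue=[T2] holders={T1}
Step 9: wait(T3) -> count=0 queue=[T2,T3] holders={T1}
Step 10: signal(T1) -> count=0 queue=[T3] holders={T2}
Step 11: signal(T2) -> count=0 queue=[] holders={T3}
Step 12: wait(T1) -> count=0 queue=[T1] holders={T3}
Step 13: signal(T3) -> count=0 queue=[] holders={T1}
Final holders: {T1} -> T2 not in holders

Answer: no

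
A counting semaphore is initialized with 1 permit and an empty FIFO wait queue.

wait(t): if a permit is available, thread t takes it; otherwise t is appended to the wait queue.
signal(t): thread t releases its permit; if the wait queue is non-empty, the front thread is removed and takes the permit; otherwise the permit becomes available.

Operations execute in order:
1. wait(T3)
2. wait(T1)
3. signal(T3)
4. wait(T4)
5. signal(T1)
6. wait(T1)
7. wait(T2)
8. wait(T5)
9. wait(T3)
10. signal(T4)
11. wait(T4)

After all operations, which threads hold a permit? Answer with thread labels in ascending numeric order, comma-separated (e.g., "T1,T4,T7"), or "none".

Answer: T1

Derivation:
Step 1: wait(T3) -> count=0 queue=[] holders={T3}
Step 2: wait(T1) -> count=0 queue=[T1] holders={T3}
Step 3: signal(T3) -> count=0 queue=[] holders={T1}
Step 4: wait(T4) -> count=0 queue=[T4] holders={T1}
Step 5: signal(T1) -> count=0 queue=[] holders={T4}
Step 6: wait(T1) -> count=0 queue=[T1] holders={T4}
Step 7: wait(T2) -> count=0 queue=[T1,T2] holders={T4}
Step 8: wait(T5) -> count=0 queue=[T1,T2,T5] holders={T4}
Step 9: wait(T3) -> count=0 queue=[T1,T2,T5,T3] holders={T4}
Step 10: signal(T4) -> count=0 queue=[T2,T5,T3] holders={T1}
Step 11: wait(T4) -> count=0 queue=[T2,T5,T3,T4] holders={T1}
Final holders: T1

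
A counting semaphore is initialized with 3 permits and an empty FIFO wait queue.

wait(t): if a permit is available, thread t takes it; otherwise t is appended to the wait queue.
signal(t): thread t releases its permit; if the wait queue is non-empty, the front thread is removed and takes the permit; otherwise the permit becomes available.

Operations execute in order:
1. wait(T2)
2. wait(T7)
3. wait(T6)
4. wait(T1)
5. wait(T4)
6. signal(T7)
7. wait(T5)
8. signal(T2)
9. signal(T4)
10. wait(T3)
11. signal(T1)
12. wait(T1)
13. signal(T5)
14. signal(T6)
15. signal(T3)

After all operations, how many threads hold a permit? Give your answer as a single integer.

Answer: 1

Derivation:
Step 1: wait(T2) -> count=2 queue=[] holders={T2}
Step 2: wait(T7) -> count=1 queue=[] holders={T2,T7}
Step 3: wait(T6) -> count=0 queue=[] holders={T2,T6,T7}
Step 4: wait(T1) -> count=0 queue=[T1] holders={T2,T6,T7}
Step 5: wait(T4) -> count=0 queue=[T1,T4] holders={T2,T6,T7}
Step 6: signal(T7) -> count=0 queue=[T4] holders={T1,T2,T6}
Step 7: wait(T5) -> count=0 queue=[T4,T5] holders={T1,T2,T6}
Step 8: signal(T2) -> count=0 queue=[T5] holders={T1,T4,T6}
Step 9: signal(T4) -> count=0 queue=[] holders={T1,T5,T6}
Step 10: wait(T3) -> count=0 queue=[T3] holders={T1,T5,T6}
Step 11: signal(T1) -> count=0 queue=[] holders={T3,T5,T6}
Step 12: wait(T1) -> count=0 queue=[T1] holders={T3,T5,T6}
Step 13: signal(T5) -> count=0 queue=[] holders={T1,T3,T6}
Step 14: signal(T6) -> count=1 queue=[] holders={T1,T3}
Step 15: signal(T3) -> count=2 queue=[] holders={T1}
Final holders: {T1} -> 1 thread(s)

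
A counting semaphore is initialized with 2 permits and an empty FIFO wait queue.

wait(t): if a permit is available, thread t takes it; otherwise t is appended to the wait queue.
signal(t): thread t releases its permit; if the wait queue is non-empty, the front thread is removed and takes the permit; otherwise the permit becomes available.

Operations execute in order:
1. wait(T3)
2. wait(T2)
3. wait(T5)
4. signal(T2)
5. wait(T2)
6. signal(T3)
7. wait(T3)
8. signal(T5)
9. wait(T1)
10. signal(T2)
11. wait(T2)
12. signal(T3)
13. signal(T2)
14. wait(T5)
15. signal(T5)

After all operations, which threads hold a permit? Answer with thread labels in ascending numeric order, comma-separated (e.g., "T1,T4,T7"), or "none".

Step 1: wait(T3) -> count=1 queue=[] holders={T3}
Step 2: wait(T2) -> count=0 queue=[] holders={T2,T3}
Step 3: wait(T5) -> count=0 queue=[T5] holders={T2,T3}
Step 4: signal(T2) -> count=0 queue=[] holders={T3,T5}
Step 5: wait(T2) -> count=0 queue=[T2] holders={T3,T5}
Step 6: signal(T3) -> count=0 queue=[] holders={T2,T5}
Step 7: wait(T3) -> count=0 queue=[T3] holders={T2,T5}
Step 8: signal(T5) -> count=0 queue=[] holders={T2,T3}
Step 9: wait(T1) -> count=0 queue=[T1] holders={T2,T3}
Step 10: signal(T2) -> count=0 queue=[] holders={T1,T3}
Step 11: wait(T2) -> count=0 queue=[T2] holders={T1,T3}
Step 12: signal(T3) -> count=0 queue=[] holders={T1,T2}
Step 13: signal(T2) -> count=1 queue=[] holders={T1}
Step 14: wait(T5) -> count=0 queue=[] holders={T1,T5}
Step 15: signal(T5) -> count=1 queue=[] holders={T1}
Final holders: T1

Answer: T1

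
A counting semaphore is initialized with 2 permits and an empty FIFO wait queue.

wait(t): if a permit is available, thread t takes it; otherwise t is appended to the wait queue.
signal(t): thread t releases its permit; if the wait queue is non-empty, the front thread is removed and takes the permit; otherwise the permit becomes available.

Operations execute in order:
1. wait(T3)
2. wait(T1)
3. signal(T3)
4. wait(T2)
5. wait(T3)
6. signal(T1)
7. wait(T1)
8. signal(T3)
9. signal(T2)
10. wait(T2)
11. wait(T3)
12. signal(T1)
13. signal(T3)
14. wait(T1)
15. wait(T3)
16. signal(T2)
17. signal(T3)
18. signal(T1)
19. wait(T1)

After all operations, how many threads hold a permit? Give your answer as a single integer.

Answer: 1

Derivation:
Step 1: wait(T3) -> count=1 queue=[] holders={T3}
Step 2: wait(T1) -> count=0 queue=[] holders={T1,T3}
Step 3: signal(T3) -> count=1 queue=[] holders={T1}
Step 4: wait(T2) -> count=0 queue=[] holders={T1,T2}
Step 5: wait(T3) -> count=0 queue=[T3] holders={T1,T2}
Step 6: signal(T1) -> count=0 queue=[] holders={T2,T3}
Step 7: wait(T1) -> count=0 queue=[T1] holders={T2,T3}
Step 8: signal(T3) -> count=0 queue=[] holders={T1,T2}
Step 9: signal(T2) -> count=1 queue=[] holders={T1}
Step 10: wait(T2) -> count=0 queue=[] holders={T1,T2}
Step 11: wait(T3) -> count=0 queue=[T3] holders={T1,T2}
Step 12: signal(T1) -> count=0 queue=[] holders={T2,T3}
Step 13: signal(T3) -> count=1 queue=[] holders={T2}
Step 14: wait(T1) -> count=0 queue=[] holders={T1,T2}
Step 15: wait(T3) -> count=0 queue=[T3] holders={T1,T2}
Step 16: signal(T2) -> count=0 queue=[] holders={T1,T3}
Step 17: signal(T3) -> count=1 queue=[] holders={T1}
Step 18: signal(T1) -> count=2 queue=[] holders={none}
Step 19: wait(T1) -> count=1 queue=[] holders={T1}
Final holders: {T1} -> 1 thread(s)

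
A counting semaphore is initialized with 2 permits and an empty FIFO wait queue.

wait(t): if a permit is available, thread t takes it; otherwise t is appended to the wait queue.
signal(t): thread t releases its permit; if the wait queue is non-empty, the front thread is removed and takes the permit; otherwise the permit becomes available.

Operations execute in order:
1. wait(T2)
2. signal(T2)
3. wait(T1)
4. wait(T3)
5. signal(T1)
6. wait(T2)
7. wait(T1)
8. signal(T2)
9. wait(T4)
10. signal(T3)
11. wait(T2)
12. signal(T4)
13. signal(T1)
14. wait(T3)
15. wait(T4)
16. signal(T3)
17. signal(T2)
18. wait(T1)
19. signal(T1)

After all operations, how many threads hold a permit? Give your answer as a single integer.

Step 1: wait(T2) -> count=1 queue=[] holders={T2}
Step 2: signal(T2) -> count=2 queue=[] holders={none}
Step 3: wait(T1) -> count=1 queue=[] holders={T1}
Step 4: wait(T3) -> count=0 queue=[] holders={T1,T3}
Step 5: signal(T1) -> count=1 queue=[] holders={T3}
Step 6: wait(T2) -> count=0 queue=[] holders={T2,T3}
Step 7: wait(T1) -> count=0 queue=[T1] holders={T2,T3}
Step 8: signal(T2) -> count=0 queue=[] holders={T1,T3}
Step 9: wait(T4) -> count=0 queue=[T4] holders={T1,T3}
Step 10: signal(T3) -> count=0 queue=[] holders={T1,T4}
Step 11: wait(T2) -> count=0 queue=[T2] holders={T1,T4}
Step 12: signal(T4) -> count=0 queue=[] holders={T1,T2}
Step 13: signal(T1) -> count=1 queue=[] holders={T2}
Step 14: wait(T3) -> count=0 queue=[] holders={T2,T3}
Step 15: wait(T4) -> count=0 queue=[T4] holders={T2,T3}
Step 16: signal(T3) -> count=0 queue=[] holders={T2,T4}
Step 17: signal(T2) -> count=1 queue=[] holders={T4}
Step 18: wait(T1) -> count=0 queue=[] holders={T1,T4}
Step 19: signal(T1) -> count=1 queue=[] holders={T4}
Final holders: {T4} -> 1 thread(s)

Answer: 1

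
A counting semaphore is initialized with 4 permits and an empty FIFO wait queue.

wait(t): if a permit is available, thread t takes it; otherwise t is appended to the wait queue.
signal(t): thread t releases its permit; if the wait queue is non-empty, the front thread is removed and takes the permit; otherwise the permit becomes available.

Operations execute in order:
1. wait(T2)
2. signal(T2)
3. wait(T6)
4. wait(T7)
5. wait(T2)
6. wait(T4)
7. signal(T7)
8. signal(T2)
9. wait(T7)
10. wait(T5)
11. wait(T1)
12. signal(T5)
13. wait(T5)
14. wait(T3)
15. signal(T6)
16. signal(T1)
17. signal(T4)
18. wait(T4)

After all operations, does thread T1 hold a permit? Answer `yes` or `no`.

Answer: no

Derivation:
Step 1: wait(T2) -> count=3 queue=[] holders={T2}
Step 2: signal(T2) -> count=4 queue=[] holders={none}
Step 3: wait(T6) -> count=3 queue=[] holders={T6}
Step 4: wait(T7) -> count=2 queue=[] holders={T6,T7}
Step 5: wait(T2) -> count=1 queue=[] holders={T2,T6,T7}
Step 6: wait(T4) -> count=0 queue=[] holders={T2,T4,T6,T7}
Step 7: signal(T7) -> count=1 queue=[] holders={T2,T4,T6}
Step 8: signal(T2) -> count=2 queue=[] holders={T4,T6}
Step 9: wait(T7) -> count=1 queue=[] holders={T4,T6,T7}
Step 10: wait(T5) -> count=0 queue=[] holders={T4,T5,T6,T7}
Step 11: wait(T1) -> count=0 queue=[T1] holders={T4,T5,T6,T7}
Step 12: signal(T5) -> count=0 queue=[] holders={T1,T4,T6,T7}
Step 13: wait(T5) -> count=0 queue=[T5] holders={T1,T4,T6,T7}
Step 14: wait(T3) -> count=0 queue=[T5,T3] holders={T1,T4,T6,T7}
Step 15: signal(T6) -> count=0 queue=[T3] holders={T1,T4,T5,T7}
Step 16: signal(T1) -> count=0 queue=[] holders={T3,T4,T5,T7}
Step 17: signal(T4) -> count=1 queue=[] holders={T3,T5,T7}
Step 18: wait(T4) -> count=0 queue=[] holders={T3,T4,T5,T7}
Final holders: {T3,T4,T5,T7} -> T1 not in holders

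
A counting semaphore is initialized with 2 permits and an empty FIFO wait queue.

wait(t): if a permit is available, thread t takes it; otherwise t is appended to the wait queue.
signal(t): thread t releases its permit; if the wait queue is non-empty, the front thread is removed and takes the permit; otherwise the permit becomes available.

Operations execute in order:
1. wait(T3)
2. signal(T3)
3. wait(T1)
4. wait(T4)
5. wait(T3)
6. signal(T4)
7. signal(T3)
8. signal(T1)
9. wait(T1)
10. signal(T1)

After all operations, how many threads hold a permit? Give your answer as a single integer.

Answer: 0

Derivation:
Step 1: wait(T3) -> count=1 queue=[] holders={T3}
Step 2: signal(T3) -> count=2 queue=[] holders={none}
Step 3: wait(T1) -> count=1 queue=[] holders={T1}
Step 4: wait(T4) -> count=0 queue=[] holders={T1,T4}
Step 5: wait(T3) -> count=0 queue=[T3] holders={T1,T4}
Step 6: signal(T4) -> count=0 queue=[] holders={T1,T3}
Step 7: signal(T3) -> count=1 queue=[] holders={T1}
Step 8: signal(T1) -> count=2 queue=[] holders={none}
Step 9: wait(T1) -> count=1 queue=[] holders={T1}
Step 10: signal(T1) -> count=2 queue=[] holders={none}
Final holders: {none} -> 0 thread(s)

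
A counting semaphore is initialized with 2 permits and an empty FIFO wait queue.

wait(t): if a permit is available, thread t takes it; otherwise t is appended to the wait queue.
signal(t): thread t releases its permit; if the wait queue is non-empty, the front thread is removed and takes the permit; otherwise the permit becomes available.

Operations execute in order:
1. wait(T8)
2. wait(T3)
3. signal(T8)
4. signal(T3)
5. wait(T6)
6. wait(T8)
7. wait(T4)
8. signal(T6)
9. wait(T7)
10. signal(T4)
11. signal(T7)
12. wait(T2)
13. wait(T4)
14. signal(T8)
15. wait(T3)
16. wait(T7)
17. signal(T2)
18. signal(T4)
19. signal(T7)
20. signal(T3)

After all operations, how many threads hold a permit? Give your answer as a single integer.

Step 1: wait(T8) -> count=1 queue=[] holders={T8}
Step 2: wait(T3) -> count=0 queue=[] holders={T3,T8}
Step 3: signal(T8) -> count=1 queue=[] holders={T3}
Step 4: signal(T3) -> count=2 queue=[] holders={none}
Step 5: wait(T6) -> count=1 queue=[] holders={T6}
Step 6: wait(T8) -> count=0 queue=[] holders={T6,T8}
Step 7: wait(T4) -> count=0 queue=[T4] holders={T6,T8}
Step 8: signal(T6) -> count=0 queue=[] holders={T4,T8}
Step 9: wait(T7) -> count=0 queue=[T7] holders={T4,T8}
Step 10: signal(T4) -> count=0 queue=[] holders={T7,T8}
Step 11: signal(T7) -> count=1 queue=[] holders={T8}
Step 12: wait(T2) -> count=0 queue=[] holders={T2,T8}
Step 13: wait(T4) -> count=0 queue=[T4] holders={T2,T8}
Step 14: signal(T8) -> count=0 queue=[] holders={T2,T4}
Step 15: wait(T3) -> count=0 queue=[T3] holders={T2,T4}
Step 16: wait(T7) -> count=0 queue=[T3,T7] holders={T2,T4}
Step 17: signal(T2) -> count=0 queue=[T7] holders={T3,T4}
Step 18: signal(T4) -> count=0 queue=[] holders={T3,T7}
Step 19: signal(T7) -> count=1 queue=[] holders={T3}
Step 20: signal(T3) -> count=2 queue=[] holders={none}
Final holders: {none} -> 0 thread(s)

Answer: 0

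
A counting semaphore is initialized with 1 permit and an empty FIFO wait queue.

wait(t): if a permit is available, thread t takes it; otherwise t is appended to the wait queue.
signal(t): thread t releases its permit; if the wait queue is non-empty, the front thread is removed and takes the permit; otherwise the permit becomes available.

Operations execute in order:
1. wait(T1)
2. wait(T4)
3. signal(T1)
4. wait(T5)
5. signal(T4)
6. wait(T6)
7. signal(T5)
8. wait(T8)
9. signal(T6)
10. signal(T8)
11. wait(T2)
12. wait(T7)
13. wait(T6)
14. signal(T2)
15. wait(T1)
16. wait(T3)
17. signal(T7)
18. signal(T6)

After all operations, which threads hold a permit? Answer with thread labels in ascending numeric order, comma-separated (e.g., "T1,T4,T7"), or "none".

Step 1: wait(T1) -> count=0 queue=[] holders={T1}
Step 2: wait(T4) -> count=0 queue=[T4] holders={T1}
Step 3: signal(T1) -> count=0 queue=[] holders={T4}
Step 4: wait(T5) -> count=0 queue=[T5] holders={T4}
Step 5: signal(T4) -> count=0 queue=[] holders={T5}
Step 6: wait(T6) -> count=0 queue=[T6] holders={T5}
Step 7: signal(T5) -> count=0 queue=[] holders={T6}
Step 8: wait(T8) -> count=0 queue=[T8] holders={T6}
Step 9: signal(T6) -> count=0 queue=[] holders={T8}
Step 10: signal(T8) -> count=1 queue=[] holders={none}
Step 11: wait(T2) -> count=0 queue=[] holders={T2}
Step 12: wait(T7) -> count=0 queue=[T7] holders={T2}
Step 13: wait(T6) -> count=0 queue=[T7,T6] holders={T2}
Step 14: signal(T2) -> count=0 queue=[T6] holders={T7}
Step 15: wait(T1) -> count=0 queue=[T6,T1] holders={T7}
Step 16: wait(T3) -> count=0 queue=[T6,T1,T3] holders={T7}
Step 17: signal(T7) -> count=0 queue=[T1,T3] holders={T6}
Step 18: signal(T6) -> count=0 queue=[T3] holders={T1}
Final holders: T1

Answer: T1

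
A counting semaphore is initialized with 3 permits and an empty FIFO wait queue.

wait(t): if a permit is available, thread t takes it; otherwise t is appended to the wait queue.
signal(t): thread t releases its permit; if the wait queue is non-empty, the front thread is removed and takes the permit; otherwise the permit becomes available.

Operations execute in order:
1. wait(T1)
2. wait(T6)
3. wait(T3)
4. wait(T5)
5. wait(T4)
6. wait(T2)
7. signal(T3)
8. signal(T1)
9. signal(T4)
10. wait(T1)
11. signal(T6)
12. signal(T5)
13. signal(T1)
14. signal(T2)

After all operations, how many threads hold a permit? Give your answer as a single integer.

Answer: 0

Derivation:
Step 1: wait(T1) -> count=2 queue=[] holders={T1}
Step 2: wait(T6) -> count=1 queue=[] holders={T1,T6}
Step 3: wait(T3) -> count=0 queue=[] holders={T1,T3,T6}
Step 4: wait(T5) -> count=0 queue=[T5] holders={T1,T3,T6}
Step 5: wait(T4) -> count=0 queue=[T5,T4] holders={T1,T3,T6}
Step 6: wait(T2) -> count=0 queue=[T5,T4,T2] holders={T1,T3,T6}
Step 7: signal(T3) -> count=0 queue=[T4,T2] holders={T1,T5,T6}
Step 8: signal(T1) -> count=0 queue=[T2] holders={T4,T5,T6}
Step 9: signal(T4) -> count=0 queue=[] holders={T2,T5,T6}
Step 10: wait(T1) -> count=0 queue=[T1] holders={T2,T5,T6}
Step 11: signal(T6) -> count=0 queue=[] holders={T1,T2,T5}
Step 12: signal(T5) -> count=1 queue=[] holders={T1,T2}
Step 13: signal(T1) -> count=2 queue=[] holders={T2}
Step 14: signal(T2) -> count=3 queue=[] holders={none}
Final holders: {none} -> 0 thread(s)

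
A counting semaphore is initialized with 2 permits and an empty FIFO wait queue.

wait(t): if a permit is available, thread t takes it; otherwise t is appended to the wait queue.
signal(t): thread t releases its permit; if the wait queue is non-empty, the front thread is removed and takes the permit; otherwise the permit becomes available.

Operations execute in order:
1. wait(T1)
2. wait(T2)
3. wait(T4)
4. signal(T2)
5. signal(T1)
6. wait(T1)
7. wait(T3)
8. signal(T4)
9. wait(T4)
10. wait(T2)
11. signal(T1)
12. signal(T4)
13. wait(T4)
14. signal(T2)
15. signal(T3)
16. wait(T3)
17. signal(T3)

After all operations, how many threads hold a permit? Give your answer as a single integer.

Step 1: wait(T1) -> count=1 queue=[] holders={T1}
Step 2: wait(T2) -> count=0 queue=[] holders={T1,T2}
Step 3: wait(T4) -> count=0 queue=[T4] holders={T1,T2}
Step 4: signal(T2) -> count=0 queue=[] holders={T1,T4}
Step 5: signal(T1) -> count=1 queue=[] holders={T4}
Step 6: wait(T1) -> count=0 queue=[] holders={T1,T4}
Step 7: wait(T3) -> count=0 queue=[T3] holders={T1,T4}
Step 8: signal(T4) -> count=0 queue=[] holders={T1,T3}
Step 9: wait(T4) -> count=0 queue=[T4] holders={T1,T3}
Step 10: wait(T2) -> count=0 queue=[T4,T2] holders={T1,T3}
Step 11: signal(T1) -> count=0 queue=[T2] holders={T3,T4}
Step 12: signal(T4) -> count=0 queue=[] holders={T2,T3}
Step 13: wait(T4) -> count=0 queue=[T4] holders={T2,T3}
Step 14: signal(T2) -> count=0 queue=[] holders={T3,T4}
Step 15: signal(T3) -> count=1 queue=[] holders={T4}
Step 16: wait(T3) -> count=0 queue=[] holders={T3,T4}
Step 17: signal(T3) -> count=1 queue=[] holders={T4}
Final holders: {T4} -> 1 thread(s)

Answer: 1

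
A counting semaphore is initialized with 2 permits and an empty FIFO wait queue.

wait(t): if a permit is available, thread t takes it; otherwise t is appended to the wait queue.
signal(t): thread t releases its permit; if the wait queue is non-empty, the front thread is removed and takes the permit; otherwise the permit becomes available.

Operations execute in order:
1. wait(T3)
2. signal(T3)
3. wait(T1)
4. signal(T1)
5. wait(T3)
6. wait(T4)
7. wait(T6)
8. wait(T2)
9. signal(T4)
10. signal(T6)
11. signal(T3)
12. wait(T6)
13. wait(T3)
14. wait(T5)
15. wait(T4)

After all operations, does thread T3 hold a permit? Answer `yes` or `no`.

Answer: no

Derivation:
Step 1: wait(T3) -> count=1 queue=[] holders={T3}
Step 2: signal(T3) -> count=2 queue=[] holders={none}
Step 3: wait(T1) -> count=1 queue=[] holders={T1}
Step 4: signal(T1) -> count=2 queue=[] holders={none}
Step 5: wait(T3) -> count=1 queue=[] holders={T3}
Step 6: wait(T4) -> count=0 queue=[] holders={T3,T4}
Step 7: wait(T6) -> count=0 queue=[T6] holders={T3,T4}
Step 8: wait(T2) -> count=0 queue=[T6,T2] holders={T3,T4}
Step 9: signal(T4) -> count=0 queue=[T2] holders={T3,T6}
Step 10: signal(T6) -> count=0 queue=[] holders={T2,T3}
Step 11: signal(T3) -> count=1 queue=[] holders={T2}
Step 12: wait(T6) -> count=0 queue=[] holders={T2,T6}
Step 13: wait(T3) -> count=0 queue=[T3] holders={T2,T6}
Step 14: wait(T5) -> count=0 queue=[T3,T5] holders={T2,T6}
Step 15: wait(T4) -> count=0 queue=[T3,T5,T4] holders={T2,T6}
Final holders: {T2,T6} -> T3 not in holders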